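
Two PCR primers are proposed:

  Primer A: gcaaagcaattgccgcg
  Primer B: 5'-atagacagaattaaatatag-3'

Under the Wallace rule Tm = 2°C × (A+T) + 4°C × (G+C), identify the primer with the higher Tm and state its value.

Primer A: A+T=7, G+C=10 → Tm = 2(7)+4(10) = 54°C
Primer B: A+T=16, G+C=4 → Tm = 2(16)+4(4) = 48°C
54°C vs 48°C → primer A is higher.

Primer A, 54°C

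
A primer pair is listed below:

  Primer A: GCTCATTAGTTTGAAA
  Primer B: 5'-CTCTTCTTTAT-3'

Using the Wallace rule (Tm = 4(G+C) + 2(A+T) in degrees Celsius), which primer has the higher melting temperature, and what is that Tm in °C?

Primer A, 42°C

Primer A: A+T=11, G+C=5 → Tm = 2(11)+4(5) = 42°C
Primer B: A+T=8, G+C=3 → Tm = 2(8)+4(3) = 28°C
42°C vs 28°C → primer A is higher.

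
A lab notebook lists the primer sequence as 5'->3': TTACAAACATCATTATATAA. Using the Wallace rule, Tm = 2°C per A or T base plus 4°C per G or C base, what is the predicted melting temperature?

46°C

Scanning the sequence gives A=10, G=0, C=3, T=7.
A+T = 17, G+C = 3
Tm = 2(17) + 4(3) = 34 + 12 = 46°C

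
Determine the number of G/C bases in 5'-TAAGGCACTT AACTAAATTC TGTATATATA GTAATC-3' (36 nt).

Base counts: T=13, G=4, A=14, C=5
G+C = 4 + 5 = 9

9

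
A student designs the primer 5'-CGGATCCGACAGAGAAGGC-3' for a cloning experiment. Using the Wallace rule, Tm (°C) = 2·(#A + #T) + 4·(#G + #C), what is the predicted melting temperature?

62°C

Counting bases: A=6, T=1, C=5, G=7
A+T = 7, G+C = 12
Tm = 2(7) + 4(12) = 14 + 48 = 62°C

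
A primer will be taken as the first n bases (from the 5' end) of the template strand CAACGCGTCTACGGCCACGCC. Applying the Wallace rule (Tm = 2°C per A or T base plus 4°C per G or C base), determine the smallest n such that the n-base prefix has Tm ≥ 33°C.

n = 11

First 10 bases: CAACGCGTCT → Tm = 32°C (< 33°C)
First 11 bases: CAACGCGTCTA → Tm = 34°C (≥ 33°C)
Since every base adds ≥2°C, Tm only increases with n, so the threshold is first crossed at n = 11.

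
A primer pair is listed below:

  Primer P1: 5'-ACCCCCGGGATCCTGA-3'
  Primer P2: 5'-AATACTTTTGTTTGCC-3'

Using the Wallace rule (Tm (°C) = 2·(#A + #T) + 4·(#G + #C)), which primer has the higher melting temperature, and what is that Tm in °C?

Primer P1, 54°C

Primer P1: A+T=5, G+C=11 → Tm = 2(5)+4(11) = 54°C
Primer P2: A+T=11, G+C=5 → Tm = 2(11)+4(5) = 42°C
54°C vs 42°C → primer P1 is higher.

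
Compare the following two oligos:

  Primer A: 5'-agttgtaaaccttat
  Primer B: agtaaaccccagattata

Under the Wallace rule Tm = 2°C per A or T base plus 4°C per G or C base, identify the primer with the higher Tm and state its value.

Primer A: A+T=11, G+C=4 → Tm = 2(11)+4(4) = 38°C
Primer B: A+T=12, G+C=6 → Tm = 2(12)+4(6) = 48°C
38°C vs 48°C → primer B is higher.

Primer B, 48°C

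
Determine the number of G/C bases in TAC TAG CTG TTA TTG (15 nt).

Base counts: A=3, G=3, C=2, T=7
G+C = 3 + 2 = 5

5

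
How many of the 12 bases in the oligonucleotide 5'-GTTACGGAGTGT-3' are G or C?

Base counts: C=1, T=4, G=5, A=2
G+C = 5 + 1 = 6

6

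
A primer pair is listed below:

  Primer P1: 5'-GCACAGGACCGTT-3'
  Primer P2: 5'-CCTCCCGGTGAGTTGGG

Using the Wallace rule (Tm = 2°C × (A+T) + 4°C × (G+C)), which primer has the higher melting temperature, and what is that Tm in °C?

Primer P1: A+T=5, G+C=8 → Tm = 2(5)+4(8) = 42°C
Primer P2: A+T=5, G+C=12 → Tm = 2(5)+4(12) = 58°C
42°C vs 58°C → primer P2 is higher.

Primer P2, 58°C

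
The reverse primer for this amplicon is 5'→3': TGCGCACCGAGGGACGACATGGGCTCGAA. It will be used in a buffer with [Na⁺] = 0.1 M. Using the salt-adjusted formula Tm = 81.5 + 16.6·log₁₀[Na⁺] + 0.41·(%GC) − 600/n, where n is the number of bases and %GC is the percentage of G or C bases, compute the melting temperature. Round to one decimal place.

Length n = 29. A=7, G=11, C=8, T=3
G+C = 19, so %GC = 19/29 × 100 = 65.517%
Salt term: 16.6 × (-1) = -16.6
GC term: 0.41 × 65.517 = 26.862; length term: −600/29 = −20.69
Tm = 81.5 + (-16.6) + 26.862 − 20.69 = 71.072 → 71.1°C

71.1°C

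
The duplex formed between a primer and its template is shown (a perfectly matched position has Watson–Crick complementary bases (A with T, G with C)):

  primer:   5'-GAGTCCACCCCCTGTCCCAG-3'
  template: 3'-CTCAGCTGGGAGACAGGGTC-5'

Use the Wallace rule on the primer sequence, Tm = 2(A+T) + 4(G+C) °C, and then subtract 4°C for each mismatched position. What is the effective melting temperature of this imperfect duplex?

Primer base counts: A=3, T=3, G=4, C=10 → A+T=6, G+C=14
Perfect-match Tm = 2(6) + 4(14) = 12 + 56 = 68°C
Mismatches (positions where the bases are not complementary): 2 (at positions 6, 11)
Effective Tm = 68 − 2×4 = 68 − 8 = 60°C

60°C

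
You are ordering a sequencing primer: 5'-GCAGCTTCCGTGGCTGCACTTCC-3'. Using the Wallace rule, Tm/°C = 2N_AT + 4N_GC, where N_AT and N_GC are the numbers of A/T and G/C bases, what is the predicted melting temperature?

Scanning the sequence gives A=2, G=6, C=9, T=6.
So N_AT = 8 and N_GC = 15.
Tm = 4·15 + 2·8 = 60 + 16 = 76°C

76°C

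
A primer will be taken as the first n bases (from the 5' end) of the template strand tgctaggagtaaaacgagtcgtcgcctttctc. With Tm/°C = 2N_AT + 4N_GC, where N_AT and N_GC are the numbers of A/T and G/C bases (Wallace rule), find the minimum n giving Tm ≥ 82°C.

n = 27

First 26 bases: TGCTAGGAGTAAAACGAGTCGTCGCC → Tm = 80°C (< 82°C)
First 27 bases: TGCTAGGAGTAAAACGAGTCGTCGCCT → Tm = 82°C (≥ 82°C)
Each additional base adds 2°C (A/T) or 4°C (G/C), so Tm is non-decreasing in n; n = 27 is the first length to reach 82°C.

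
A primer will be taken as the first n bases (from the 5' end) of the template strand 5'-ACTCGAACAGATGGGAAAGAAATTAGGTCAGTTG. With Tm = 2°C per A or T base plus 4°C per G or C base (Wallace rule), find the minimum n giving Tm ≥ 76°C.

n = 27

First 26 bases: ACTCGAACAGATGGGAAAGAAATTAG → Tm = 72°C (< 76°C)
First 27 bases: ACTCGAACAGATGGGAAAGAAATTAGG → Tm = 76°C (≥ 76°C)
Each additional base adds 2°C (A/T) or 4°C (G/C), so Tm is non-decreasing in n; n = 27 is the first length to reach 76°C.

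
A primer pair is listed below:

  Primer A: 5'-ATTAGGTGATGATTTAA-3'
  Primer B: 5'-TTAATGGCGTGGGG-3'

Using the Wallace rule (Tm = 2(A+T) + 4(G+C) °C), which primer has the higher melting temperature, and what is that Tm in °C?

Primer A: A+T=13, G+C=4 → Tm = 2(13)+4(4) = 42°C
Primer B: A+T=6, G+C=8 → Tm = 2(6)+4(8) = 44°C
42°C vs 44°C → primer B is higher.

Primer B, 44°C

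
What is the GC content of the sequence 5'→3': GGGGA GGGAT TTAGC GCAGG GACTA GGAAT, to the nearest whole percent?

T=5, A=8, C=3, G=14
G+C = 14 + 3 = 17 out of 30 bases
%GC = 17/30 × 100 = 56.67% ≈ 57%

57%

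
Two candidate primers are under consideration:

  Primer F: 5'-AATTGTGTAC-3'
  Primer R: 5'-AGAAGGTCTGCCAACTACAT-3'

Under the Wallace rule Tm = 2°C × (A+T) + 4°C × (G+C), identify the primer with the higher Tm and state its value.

Primer R, 58°C

Primer F: A+T=7, G+C=3 → Tm = 2(7)+4(3) = 26°C
Primer R: A+T=11, G+C=9 → Tm = 2(11)+4(9) = 58°C
26°C vs 58°C → primer R is higher.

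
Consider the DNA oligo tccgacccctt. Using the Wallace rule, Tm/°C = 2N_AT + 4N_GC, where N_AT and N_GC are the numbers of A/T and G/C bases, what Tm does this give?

Scanning the sequence gives T=3, C=6, G=1, A=1.
So N_AT = 4 and N_GC = 7.
Tm = 2(4) + 4(7) = 8 + 28 = 36°C

36°C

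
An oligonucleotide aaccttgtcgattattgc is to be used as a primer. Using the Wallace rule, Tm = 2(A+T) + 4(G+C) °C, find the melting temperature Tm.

Base counts: A=4, G=3, C=4, T=7
AT pairs contribute 11, GC pairs contribute 7.
Tm = 2(11) + 4(7) = 22 + 28 = 50°C

50°C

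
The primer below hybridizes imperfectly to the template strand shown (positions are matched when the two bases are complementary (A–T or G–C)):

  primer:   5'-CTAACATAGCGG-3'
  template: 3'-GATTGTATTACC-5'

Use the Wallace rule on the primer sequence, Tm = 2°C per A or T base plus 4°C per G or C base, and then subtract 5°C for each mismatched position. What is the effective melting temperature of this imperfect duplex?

Primer base counts: A=4, T=2, G=3, C=3 → A+T=6, G+C=6
Perfect-match Tm = 2(6) + 4(6) = 12 + 24 = 36°C
Mismatches (positions where the bases are not complementary): 2 (at positions 9, 10)
Effective Tm = 36 − 2×5 = 36 − 10 = 26°C

26°C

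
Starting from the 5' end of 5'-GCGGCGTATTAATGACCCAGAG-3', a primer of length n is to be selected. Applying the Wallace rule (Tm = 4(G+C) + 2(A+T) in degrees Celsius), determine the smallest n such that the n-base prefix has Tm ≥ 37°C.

n = 13

First 12 bases: GCGGCGTATTAA → Tm = 36°C (< 37°C)
First 13 bases: GCGGCGTATTAAT → Tm = 38°C (≥ 37°C)
Since every base adds ≥2°C, Tm only increases with n, so the threshold is first crossed at n = 13.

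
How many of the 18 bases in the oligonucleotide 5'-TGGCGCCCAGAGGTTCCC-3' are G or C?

13

T=3, C=7, G=6, A=2
Total G or C: 6 + 7 = 13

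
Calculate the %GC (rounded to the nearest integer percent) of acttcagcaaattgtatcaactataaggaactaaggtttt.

Scanning the sequence gives G=6, C=6, A=15, T=13.
G+C = 6 + 6 = 12 out of 40 bases
%GC = 12/40 × 100 = 30% ≈ 30%

30%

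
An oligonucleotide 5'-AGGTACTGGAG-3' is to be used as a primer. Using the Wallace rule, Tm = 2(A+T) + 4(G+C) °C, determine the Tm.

Base counts: G=5, C=1, T=2, A=3
A+T = 5, G+C = 6
Tm = 2(5) + 4(6) = 10 + 24 = 34°C

34°C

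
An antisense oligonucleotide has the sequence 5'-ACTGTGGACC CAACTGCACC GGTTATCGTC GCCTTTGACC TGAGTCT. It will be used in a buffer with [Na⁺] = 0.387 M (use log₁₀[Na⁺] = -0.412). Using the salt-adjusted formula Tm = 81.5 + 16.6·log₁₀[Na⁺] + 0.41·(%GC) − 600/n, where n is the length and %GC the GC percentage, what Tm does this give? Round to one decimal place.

84.6°C

Length n = 47. Base counts: A=8, C=15, T=13, G=11
G+C = 26, so %GC = 26/47 × 100 = 55.319%
Salt term: 16.6 × (-0.412) = -6.839
GC term: 0.41 × 55.319 = 22.681; length term: −600/47 = −12.766
Tm = 81.5 + (-6.839) + 22.681 − 12.766 = 84.576 → 84.6°C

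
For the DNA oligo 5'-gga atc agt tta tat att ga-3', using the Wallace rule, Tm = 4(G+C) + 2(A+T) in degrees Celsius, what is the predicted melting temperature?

Scanning the sequence gives C=1, T=8, A=7, G=4.
AT pairs contribute 15, GC pairs contribute 5.
Tm = 2(15) + 4(5) = 30 + 20 = 50°C

50°C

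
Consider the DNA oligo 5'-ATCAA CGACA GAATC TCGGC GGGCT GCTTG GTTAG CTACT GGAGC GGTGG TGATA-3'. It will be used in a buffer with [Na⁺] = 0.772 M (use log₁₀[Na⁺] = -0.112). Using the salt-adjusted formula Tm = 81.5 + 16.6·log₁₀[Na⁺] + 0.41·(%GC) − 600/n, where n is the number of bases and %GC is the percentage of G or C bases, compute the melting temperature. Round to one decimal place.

91.1°C

Length n = 55. T=13, G=19, A=12, C=11
G+C = 30, so %GC = 30/55 × 100 = 54.545%
Salt term: 16.6 × (-0.112) = -1.859
GC term: 0.41 × 54.545 = 22.363; length term: −600/55 = −10.909
Tm = 81.5 + (-1.859) + 22.363 − 10.909 = 91.095 → 91.1°C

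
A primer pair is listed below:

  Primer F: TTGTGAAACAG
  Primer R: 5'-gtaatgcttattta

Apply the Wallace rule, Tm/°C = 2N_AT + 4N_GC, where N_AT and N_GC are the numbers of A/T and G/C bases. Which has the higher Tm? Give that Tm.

Primer F: A+T=7, G+C=4 → Tm = 2(7)+4(4) = 30°C
Primer R: A+T=11, G+C=3 → Tm = 2(11)+4(3) = 34°C
30°C vs 34°C → primer R is higher.

Primer R, 34°C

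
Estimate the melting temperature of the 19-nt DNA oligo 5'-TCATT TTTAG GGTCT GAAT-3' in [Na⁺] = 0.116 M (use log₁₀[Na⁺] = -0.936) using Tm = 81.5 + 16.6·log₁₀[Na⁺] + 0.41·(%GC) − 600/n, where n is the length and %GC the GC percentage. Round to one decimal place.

47.3°C

Length n = 19. G=4, A=4, T=9, C=2
G+C = 6, so %GC = 6/19 × 100 = 31.579%
Salt term: 16.6 × (-0.936) = -15.538
GC term: 0.41 × 31.579 = 12.947; length term: −600/19 = −31.579
Tm = 81.5 + (-15.538) + 12.947 − 31.579 = 47.33 → 47.3°C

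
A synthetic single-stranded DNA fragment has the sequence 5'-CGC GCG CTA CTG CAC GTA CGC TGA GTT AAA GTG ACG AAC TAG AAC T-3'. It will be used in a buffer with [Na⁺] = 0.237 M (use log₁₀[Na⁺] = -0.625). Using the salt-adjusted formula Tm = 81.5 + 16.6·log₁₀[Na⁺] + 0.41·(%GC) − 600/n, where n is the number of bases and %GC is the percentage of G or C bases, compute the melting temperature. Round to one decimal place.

79.5°C

Length n = 46. G=12, T=9, A=13, C=12
G+C = 24, so %GC = 24/46 × 100 = 52.174%
Salt term: 16.6 × (-0.625) = -10.375
GC term: 0.41 × 52.174 = 21.391; length term: −600/46 = −13.043
Tm = 81.5 + (-10.375) + 21.391 − 13.043 = 79.473 → 79.5°C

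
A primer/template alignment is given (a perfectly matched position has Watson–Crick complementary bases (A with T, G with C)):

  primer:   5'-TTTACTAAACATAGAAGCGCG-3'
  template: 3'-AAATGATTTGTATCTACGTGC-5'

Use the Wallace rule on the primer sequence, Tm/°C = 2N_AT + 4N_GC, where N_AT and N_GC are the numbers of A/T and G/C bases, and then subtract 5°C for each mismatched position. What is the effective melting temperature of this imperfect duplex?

Primer base counts: A=8, T=5, G=4, C=4 → A+T=13, G+C=8
Perfect-match Tm = 2(13) + 4(8) = 26 + 32 = 58°C
Mismatches (positions where the bases are not complementary): 2 (at positions 16, 19)
Effective Tm = 58 − 2×5 = 58 − 10 = 48°C

48°C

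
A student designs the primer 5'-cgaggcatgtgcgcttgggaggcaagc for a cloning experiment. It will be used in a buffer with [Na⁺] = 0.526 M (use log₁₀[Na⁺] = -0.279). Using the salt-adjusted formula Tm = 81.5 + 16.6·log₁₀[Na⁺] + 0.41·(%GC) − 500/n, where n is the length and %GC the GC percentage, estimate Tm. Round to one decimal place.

85.7°C

Length n = 27. Base counts: T=4, C=6, G=12, A=5
G+C = 18, so %GC = 18/27 × 100 = 66.667%
Salt term: 16.6 × (-0.279) = -4.631
GC term: 0.41 × 66.667 = 27.333; length term: −500/27 = −18.519
Tm = 81.5 + (-4.631) + 27.333 − 18.519 = 85.683 → 85.7°C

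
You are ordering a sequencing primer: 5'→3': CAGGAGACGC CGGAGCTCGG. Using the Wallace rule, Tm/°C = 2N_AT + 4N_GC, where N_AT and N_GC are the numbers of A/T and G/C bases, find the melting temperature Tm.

Base counts: A=4, T=1, C=6, G=9
A+T = 5, G+C = 15
Tm = 4·15 + 2·5 = 60 + 10 = 70°C

70°C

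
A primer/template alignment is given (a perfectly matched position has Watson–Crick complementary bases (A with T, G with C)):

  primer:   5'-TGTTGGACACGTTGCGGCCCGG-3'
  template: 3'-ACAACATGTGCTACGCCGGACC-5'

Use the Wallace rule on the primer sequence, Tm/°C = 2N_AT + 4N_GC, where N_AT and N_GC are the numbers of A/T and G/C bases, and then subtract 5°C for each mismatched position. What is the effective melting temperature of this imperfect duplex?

Primer base counts: A=2, T=5, G=9, C=6 → A+T=7, G+C=15
Perfect-match Tm = 2(7) + 4(15) = 14 + 60 = 74°C
Mismatches (positions where the bases are not complementary): 3 (at positions 6, 12, 20)
Effective Tm = 74 − 3×5 = 74 − 15 = 59°C

59°C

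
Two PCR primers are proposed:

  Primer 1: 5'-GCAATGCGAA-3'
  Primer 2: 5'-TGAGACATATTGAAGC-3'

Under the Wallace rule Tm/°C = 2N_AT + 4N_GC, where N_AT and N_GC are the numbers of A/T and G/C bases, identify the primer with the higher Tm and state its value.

Primer 1: A+T=5, G+C=5 → Tm = 2(5)+4(5) = 30°C
Primer 2: A+T=10, G+C=6 → Tm = 2(10)+4(6) = 44°C
30°C vs 44°C → primer 2 is higher.

Primer 2, 44°C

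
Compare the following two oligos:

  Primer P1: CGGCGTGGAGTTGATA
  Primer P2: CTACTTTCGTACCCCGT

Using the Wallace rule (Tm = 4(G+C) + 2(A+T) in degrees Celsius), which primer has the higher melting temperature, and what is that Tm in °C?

Primer P2, 52°C

Primer P1: A+T=7, G+C=9 → Tm = 2(7)+4(9) = 50°C
Primer P2: A+T=8, G+C=9 → Tm = 2(8)+4(9) = 52°C
50°C vs 52°C → primer P2 is higher.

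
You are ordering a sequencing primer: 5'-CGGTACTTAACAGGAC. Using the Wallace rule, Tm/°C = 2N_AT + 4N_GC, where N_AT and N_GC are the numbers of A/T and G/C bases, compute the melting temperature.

48°C

T=3, A=5, G=4, C=4
AT pairs contribute 8, GC pairs contribute 8.
Tm = 2×8 + 4×8 = 48°C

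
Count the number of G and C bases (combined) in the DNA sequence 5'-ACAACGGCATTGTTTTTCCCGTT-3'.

Counting bases: G=4, T=9, A=4, C=6
Total G or C: 4 + 6 = 10

10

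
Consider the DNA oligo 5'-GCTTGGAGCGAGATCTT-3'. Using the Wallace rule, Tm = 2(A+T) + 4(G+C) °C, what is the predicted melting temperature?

52°C

Scanning the sequence gives G=6, T=5, A=3, C=3.
A+T = 8, G+C = 9
Tm = 2×8 + 4×9 = 52°C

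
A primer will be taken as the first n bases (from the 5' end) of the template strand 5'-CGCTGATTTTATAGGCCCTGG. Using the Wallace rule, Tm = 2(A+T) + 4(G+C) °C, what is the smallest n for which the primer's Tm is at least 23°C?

First 7 bases: CGCTGAT → Tm = 22°C (< 23°C)
First 8 bases: CGCTGATT → Tm = 24°C (≥ 23°C)
Since every base adds ≥2°C, Tm only increases with n, so the threshold is first crossed at n = 8.

n = 8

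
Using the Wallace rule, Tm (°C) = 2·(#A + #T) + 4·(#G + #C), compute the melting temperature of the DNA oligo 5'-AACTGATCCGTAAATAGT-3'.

Scanning the sequence gives T=5, C=3, A=7, G=3.
AT pairs contribute 12, GC pairs contribute 6.
Tm = 4·6 + 2·12 = 24 + 24 = 48°C

48°C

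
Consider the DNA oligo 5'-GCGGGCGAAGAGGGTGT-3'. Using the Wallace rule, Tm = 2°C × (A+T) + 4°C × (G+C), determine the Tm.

58°C

Scanning the sequence gives C=2, A=3, G=10, T=2.
So N_AT = 5 and N_GC = 12.
Tm = 4·12 + 2·5 = 48 + 10 = 58°C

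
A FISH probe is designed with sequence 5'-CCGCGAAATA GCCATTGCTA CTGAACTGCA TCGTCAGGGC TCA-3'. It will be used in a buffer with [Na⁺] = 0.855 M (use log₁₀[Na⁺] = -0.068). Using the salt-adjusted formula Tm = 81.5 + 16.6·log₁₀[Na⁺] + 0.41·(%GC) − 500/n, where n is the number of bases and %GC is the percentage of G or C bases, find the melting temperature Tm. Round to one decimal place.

Length n = 43. Scanning the sequence gives C=13, T=9, A=11, G=10.
G+C = 23, so %GC = 23/43 × 100 = 53.488%
Salt term: 16.6 × (-0.068) = -1.129
GC term: 0.41 × 53.488 = 21.93; length term: −500/43 = −11.628
Tm = 81.5 + (-1.129) + 21.93 − 11.628 = 90.673 → 90.7°C

90.7°C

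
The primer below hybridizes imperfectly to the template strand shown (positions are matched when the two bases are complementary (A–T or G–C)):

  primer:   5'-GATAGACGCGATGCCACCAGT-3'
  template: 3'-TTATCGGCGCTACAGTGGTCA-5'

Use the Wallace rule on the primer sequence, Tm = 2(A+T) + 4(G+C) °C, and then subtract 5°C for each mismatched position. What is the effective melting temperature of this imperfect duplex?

51°C

Primer base counts: A=6, T=3, G=6, C=6 → A+T=9, G+C=12
Perfect-match Tm = 2(9) + 4(12) = 18 + 48 = 66°C
Mismatches (positions where the bases are not complementary): 3 (at positions 1, 6, 14)
Effective Tm = 66 − 3×5 = 66 − 15 = 51°C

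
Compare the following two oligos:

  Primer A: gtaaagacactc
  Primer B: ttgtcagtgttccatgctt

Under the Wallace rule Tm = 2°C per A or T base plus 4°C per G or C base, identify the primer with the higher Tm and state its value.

Primer B, 54°C

Primer A: A+T=7, G+C=5 → Tm = 2(7)+4(5) = 34°C
Primer B: A+T=11, G+C=8 → Tm = 2(11)+4(8) = 54°C
34°C vs 54°C → primer B is higher.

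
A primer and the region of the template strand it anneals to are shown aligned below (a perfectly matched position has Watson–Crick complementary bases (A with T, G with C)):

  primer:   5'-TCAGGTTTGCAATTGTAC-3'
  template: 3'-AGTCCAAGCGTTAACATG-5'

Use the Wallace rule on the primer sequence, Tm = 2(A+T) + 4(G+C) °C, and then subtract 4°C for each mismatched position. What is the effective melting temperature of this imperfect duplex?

Primer base counts: A=4, T=7, G=4, C=3 → A+T=11, G+C=7
Perfect-match Tm = 2(11) + 4(7) = 22 + 28 = 50°C
Mismatches (positions where the bases are not complementary): 1 (at position 8)
Effective Tm = 50 − 1×4 = 50 − 4 = 46°C

46°C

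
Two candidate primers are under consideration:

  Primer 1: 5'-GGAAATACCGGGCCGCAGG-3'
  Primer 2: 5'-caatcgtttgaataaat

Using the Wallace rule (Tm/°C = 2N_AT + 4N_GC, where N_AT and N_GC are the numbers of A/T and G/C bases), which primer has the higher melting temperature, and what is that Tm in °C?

Primer 1: A+T=6, G+C=13 → Tm = 2(6)+4(13) = 64°C
Primer 2: A+T=13, G+C=4 → Tm = 2(13)+4(4) = 42°C
64°C vs 42°C → primer 1 is higher.

Primer 1, 64°C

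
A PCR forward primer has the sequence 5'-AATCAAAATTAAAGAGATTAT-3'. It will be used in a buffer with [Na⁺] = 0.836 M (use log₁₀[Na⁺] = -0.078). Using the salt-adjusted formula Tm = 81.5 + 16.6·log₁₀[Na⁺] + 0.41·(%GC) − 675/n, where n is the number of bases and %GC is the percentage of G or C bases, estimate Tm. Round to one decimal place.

53.9°C

Length n = 21. Base counts: T=6, C=1, A=12, G=2
G+C = 3, so %GC = 3/21 × 100 = 14.286%
Salt term: 16.6 × (-0.078) = -1.295
GC term: 0.41 × 14.286 = 5.857; length term: −675/21 = −32.143
Tm = 81.5 + (-1.295) + 5.857 − 32.143 = 53.919 → 53.9°C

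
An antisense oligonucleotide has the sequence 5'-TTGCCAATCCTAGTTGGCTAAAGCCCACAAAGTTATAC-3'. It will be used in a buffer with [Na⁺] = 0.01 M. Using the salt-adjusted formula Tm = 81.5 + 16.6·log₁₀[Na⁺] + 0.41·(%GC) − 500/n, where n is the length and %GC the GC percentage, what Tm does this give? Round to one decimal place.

52.4°C

Length n = 38. Counting bases: T=10, C=10, G=6, A=12
G+C = 16, so %GC = 16/38 × 100 = 42.105%
Salt term: 16.6 × (-2) = -33.2
GC term: 0.41 × 42.105 = 17.263; length term: −500/38 = −13.158
Tm = 81.5 + (-33.2) + 17.263 − 13.158 = 52.405 → 52.4°C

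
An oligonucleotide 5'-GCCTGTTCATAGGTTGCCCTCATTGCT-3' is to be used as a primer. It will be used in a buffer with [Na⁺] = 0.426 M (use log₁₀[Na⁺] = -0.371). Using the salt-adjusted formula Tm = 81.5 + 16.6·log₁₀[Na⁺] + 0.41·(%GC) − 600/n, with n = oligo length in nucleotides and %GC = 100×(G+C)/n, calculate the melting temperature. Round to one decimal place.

74.4°C

Length n = 27. Counting bases: A=3, C=8, G=6, T=10
G+C = 14, so %GC = 14/27 × 100 = 51.852%
Salt term: 16.6 × (-0.371) = -6.159
GC term: 0.41 × 51.852 = 21.259; length term: −600/27 = −22.222
Tm = 81.5 + (-6.159) + 21.259 − 22.222 = 74.378 → 74.4°C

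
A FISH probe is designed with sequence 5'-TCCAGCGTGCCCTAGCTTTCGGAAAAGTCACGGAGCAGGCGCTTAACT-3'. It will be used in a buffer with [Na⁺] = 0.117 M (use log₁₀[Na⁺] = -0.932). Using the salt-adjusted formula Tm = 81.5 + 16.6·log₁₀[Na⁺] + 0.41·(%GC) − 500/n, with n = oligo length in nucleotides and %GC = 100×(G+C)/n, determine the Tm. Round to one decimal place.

Length n = 48. Counting bases: T=10, G=13, C=14, A=11
G+C = 27, so %GC = 27/48 × 100 = 56.25%
Salt term: 16.6 × (-0.932) = -15.471
GC term: 0.41 × 56.25 = 23.062; length term: −500/48 = −10.417
Tm = 81.5 + (-15.471) + 23.062 − 10.417 = 78.674 → 78.7°C

78.7°C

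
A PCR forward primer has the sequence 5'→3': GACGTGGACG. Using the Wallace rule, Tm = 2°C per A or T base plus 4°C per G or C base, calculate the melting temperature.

Scanning the sequence gives A=2, T=1, G=5, C=2.
AT pairs contribute 3, GC pairs contribute 7.
Tm = 2(3) + 4(7) = 6 + 28 = 34°C

34°C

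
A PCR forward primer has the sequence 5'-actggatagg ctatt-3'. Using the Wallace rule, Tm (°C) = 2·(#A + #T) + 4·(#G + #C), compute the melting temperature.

Base counts: A=4, G=4, C=2, T=5
So N_AT = 9 and N_GC = 6.
Tm = 2(9) + 4(6) = 18 + 24 = 42°C

42°C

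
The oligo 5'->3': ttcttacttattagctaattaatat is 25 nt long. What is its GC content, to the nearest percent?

Scanning the sequence gives C=3, T=13, G=1, A=8.
G+C = 1 + 3 = 4 out of 25 bases
%GC = 4/25 × 100 = 16% ≈ 16%

16%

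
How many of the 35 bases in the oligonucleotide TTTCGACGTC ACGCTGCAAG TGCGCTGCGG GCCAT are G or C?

22

Scanning the sequence gives C=11, G=11, A=5, T=8.
Total G or C: 11 + 11 = 22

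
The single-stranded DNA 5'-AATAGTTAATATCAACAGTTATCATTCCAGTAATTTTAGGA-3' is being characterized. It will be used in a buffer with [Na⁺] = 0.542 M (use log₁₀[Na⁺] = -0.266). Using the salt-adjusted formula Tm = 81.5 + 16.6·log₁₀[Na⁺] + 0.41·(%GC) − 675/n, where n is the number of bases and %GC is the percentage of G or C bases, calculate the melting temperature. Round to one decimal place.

70.6°C

Length n = 41. Base counts: C=5, G=5, A=16, T=15
G+C = 10, so %GC = 10/41 × 100 = 24.39%
Salt term: 16.6 × (-0.266) = -4.416
GC term: 0.41 × 24.39 = 10; length term: −675/41 = −16.463
Tm = 81.5 + (-4.416) + 10 − 16.463 = 70.621 → 70.6°C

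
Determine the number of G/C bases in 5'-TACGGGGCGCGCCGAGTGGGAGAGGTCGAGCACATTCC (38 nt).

Scanning the sequence gives A=7, C=10, G=16, T=5.
Total G or C: 16 + 10 = 26

26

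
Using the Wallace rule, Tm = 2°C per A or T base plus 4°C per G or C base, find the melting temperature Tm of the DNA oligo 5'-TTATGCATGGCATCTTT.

Scanning the sequence gives G=3, A=3, C=3, T=8.
A+T = 11, G+C = 6
Tm = 2×11 + 4×6 = 46°C

46°C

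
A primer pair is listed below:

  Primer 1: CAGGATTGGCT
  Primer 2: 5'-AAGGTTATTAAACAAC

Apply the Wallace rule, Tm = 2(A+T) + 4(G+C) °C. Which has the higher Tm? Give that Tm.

Primer 2, 40°C

Primer 1: A+T=5, G+C=6 → Tm = 2(5)+4(6) = 34°C
Primer 2: A+T=12, G+C=4 → Tm = 2(12)+4(4) = 40°C
34°C vs 40°C → primer 2 is higher.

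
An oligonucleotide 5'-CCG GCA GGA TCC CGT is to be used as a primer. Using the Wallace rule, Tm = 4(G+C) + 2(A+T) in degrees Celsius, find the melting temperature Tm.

G=5, A=2, C=6, T=2
AT pairs contribute 4, GC pairs contribute 11.
Tm = 2×4 + 4×11 = 52°C

52°C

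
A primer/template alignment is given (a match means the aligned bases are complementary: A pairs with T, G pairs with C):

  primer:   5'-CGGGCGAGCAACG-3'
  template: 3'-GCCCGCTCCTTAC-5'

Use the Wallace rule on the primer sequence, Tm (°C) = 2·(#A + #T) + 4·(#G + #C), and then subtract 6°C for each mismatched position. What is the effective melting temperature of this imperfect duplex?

Primer base counts: A=3, T=0, G=6, C=4 → A+T=3, G+C=10
Perfect-match Tm = 2(3) + 4(10) = 6 + 40 = 46°C
Mismatches (positions where the bases are not complementary): 2 (at positions 9, 12)
Effective Tm = 46 − 2×6 = 46 − 12 = 34°C

34°C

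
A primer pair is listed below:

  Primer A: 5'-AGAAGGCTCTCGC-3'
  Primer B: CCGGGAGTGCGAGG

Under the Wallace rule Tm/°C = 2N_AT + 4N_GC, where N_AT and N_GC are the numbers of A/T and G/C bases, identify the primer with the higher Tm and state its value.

Primer A: A+T=5, G+C=8 → Tm = 2(5)+4(8) = 42°C
Primer B: A+T=3, G+C=11 → Tm = 2(3)+4(11) = 50°C
42°C vs 50°C → primer B is higher.

Primer B, 50°C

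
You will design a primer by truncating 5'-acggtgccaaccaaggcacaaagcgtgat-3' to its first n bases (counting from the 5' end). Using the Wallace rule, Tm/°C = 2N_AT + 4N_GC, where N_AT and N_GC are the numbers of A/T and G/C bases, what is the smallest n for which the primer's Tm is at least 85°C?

First 26 bases: ACGGTGCCAACCAAGGCACAAAGCGT → Tm = 82°C (< 85°C)
First 27 bases: ACGGTGCCAACCAAGGCACAAAGCGTG → Tm = 86°C (≥ 85°C)
Since every base adds ≥2°C, Tm only increases with n, so the threshold is first crossed at n = 27.

n = 27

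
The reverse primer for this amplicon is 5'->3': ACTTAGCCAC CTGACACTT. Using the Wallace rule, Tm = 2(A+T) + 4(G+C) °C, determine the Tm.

Counting bases: C=7, G=2, T=5, A=5
A+T = 10, G+C = 9
Tm = 4·9 + 2·10 = 36 + 20 = 56°C

56°C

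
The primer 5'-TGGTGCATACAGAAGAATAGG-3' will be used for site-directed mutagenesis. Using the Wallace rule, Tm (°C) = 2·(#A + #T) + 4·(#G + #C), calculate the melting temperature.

Base counts: G=7, T=4, C=2, A=8
AT pairs contribute 12, GC pairs contribute 9.
Tm = 4·9 + 2·12 = 36 + 24 = 60°C

60°C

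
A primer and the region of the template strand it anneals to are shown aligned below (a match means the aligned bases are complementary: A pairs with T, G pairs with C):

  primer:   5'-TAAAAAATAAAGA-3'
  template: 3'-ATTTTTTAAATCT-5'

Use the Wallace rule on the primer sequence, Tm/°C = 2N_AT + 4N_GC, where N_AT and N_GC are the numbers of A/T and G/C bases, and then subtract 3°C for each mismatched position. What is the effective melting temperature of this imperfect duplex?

Primer base counts: A=10, T=2, G=1, C=0 → A+T=12, G+C=1
Perfect-match Tm = 2(12) + 4(1) = 24 + 4 = 28°C
Mismatches (positions where the bases are not complementary): 2 (at positions 9, 10)
Effective Tm = 28 − 2×3 = 28 − 6 = 22°C

22°C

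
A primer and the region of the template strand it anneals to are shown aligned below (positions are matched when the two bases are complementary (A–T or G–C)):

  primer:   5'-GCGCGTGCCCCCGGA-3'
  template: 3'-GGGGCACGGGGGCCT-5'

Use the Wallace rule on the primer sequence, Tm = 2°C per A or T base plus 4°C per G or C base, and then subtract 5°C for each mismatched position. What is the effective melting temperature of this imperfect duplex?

46°C

Primer base counts: A=1, T=1, G=6, C=7 → A+T=2, G+C=13
Perfect-match Tm = 2(2) + 4(13) = 4 + 52 = 56°C
Mismatches (positions where the bases are not complementary): 2 (at positions 1, 3)
Effective Tm = 56 − 2×5 = 56 − 10 = 46°C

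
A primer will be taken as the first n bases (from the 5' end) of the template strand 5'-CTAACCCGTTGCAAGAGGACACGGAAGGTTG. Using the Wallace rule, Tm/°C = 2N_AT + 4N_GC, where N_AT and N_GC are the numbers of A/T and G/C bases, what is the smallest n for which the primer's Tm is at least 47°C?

First 15 bases: CTAACCCGTTGCAAG → Tm = 46°C (< 47°C)
First 16 bases: CTAACCCGTTGCAAGA → Tm = 48°C (≥ 47°C)
Each additional base adds 2°C (A/T) or 4°C (G/C), so Tm is non-decreasing in n; n = 16 is the first length to reach 47°C.

n = 16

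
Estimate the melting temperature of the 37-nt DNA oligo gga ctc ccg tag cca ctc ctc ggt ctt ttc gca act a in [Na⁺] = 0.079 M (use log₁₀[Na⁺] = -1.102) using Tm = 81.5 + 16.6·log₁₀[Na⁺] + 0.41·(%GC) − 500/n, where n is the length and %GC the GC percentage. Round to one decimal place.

73.0°C

Length n = 37. T=10, A=6, G=7, C=14
G+C = 21, so %GC = 21/37 × 100 = 56.757%
Salt term: 16.6 × (-1.102) = -18.293
GC term: 0.41 × 56.757 = 23.27; length term: −500/37 = −13.514
Tm = 81.5 + (-18.293) + 23.27 − 13.514 = 72.963 → 73.0°C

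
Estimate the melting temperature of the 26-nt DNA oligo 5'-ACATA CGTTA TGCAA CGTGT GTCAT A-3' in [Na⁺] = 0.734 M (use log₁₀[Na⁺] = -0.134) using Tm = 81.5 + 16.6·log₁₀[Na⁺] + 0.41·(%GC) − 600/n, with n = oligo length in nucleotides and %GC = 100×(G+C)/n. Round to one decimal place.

Length n = 26. Base counts: T=8, A=8, C=5, G=5
G+C = 10, so %GC = 10/26 × 100 = 38.462%
Salt term: 16.6 × (-0.134) = -2.224
GC term: 0.41 × 38.462 = 15.769; length term: −600/26 = −23.077
Tm = 81.5 + (-2.224) + 15.769 − 23.077 = 71.968 → 72.0°C

72.0°C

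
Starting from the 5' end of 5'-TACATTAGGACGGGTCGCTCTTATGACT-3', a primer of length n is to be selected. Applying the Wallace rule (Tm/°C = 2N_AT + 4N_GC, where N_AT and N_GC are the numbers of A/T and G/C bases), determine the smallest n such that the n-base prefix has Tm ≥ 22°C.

n = 9

First 8 bases: TACATTAG → Tm = 20°C (< 22°C)
First 9 bases: TACATTAGG → Tm = 24°C (≥ 22°C)
Since every base adds ≥2°C, Tm only increases with n, so the threshold is first crossed at n = 9.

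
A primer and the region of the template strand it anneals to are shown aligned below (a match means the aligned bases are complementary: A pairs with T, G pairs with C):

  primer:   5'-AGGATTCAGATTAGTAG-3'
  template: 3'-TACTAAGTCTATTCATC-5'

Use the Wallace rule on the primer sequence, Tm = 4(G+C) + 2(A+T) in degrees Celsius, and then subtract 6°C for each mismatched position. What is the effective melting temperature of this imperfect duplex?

Primer base counts: A=6, T=5, G=5, C=1 → A+T=11, G+C=6
Perfect-match Tm = 2(11) + 4(6) = 22 + 24 = 46°C
Mismatches (positions where the bases are not complementary): 2 (at positions 2, 12)
Effective Tm = 46 − 2×6 = 46 − 12 = 34°C

34°C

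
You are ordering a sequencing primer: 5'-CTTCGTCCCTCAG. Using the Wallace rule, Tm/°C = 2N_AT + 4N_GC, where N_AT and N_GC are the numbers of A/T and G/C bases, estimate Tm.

42°C

Counting bases: C=6, T=4, A=1, G=2
So N_AT = 5 and N_GC = 8.
Tm = 2×5 + 4×8 = 42°C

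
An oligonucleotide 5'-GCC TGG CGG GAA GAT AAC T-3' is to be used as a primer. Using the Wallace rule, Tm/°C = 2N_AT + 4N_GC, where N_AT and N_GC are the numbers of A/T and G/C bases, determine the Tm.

Counting bases: G=7, C=4, A=5, T=3
So N_AT = 8 and N_GC = 11.
Tm = 2×8 + 4×11 = 60°C

60°C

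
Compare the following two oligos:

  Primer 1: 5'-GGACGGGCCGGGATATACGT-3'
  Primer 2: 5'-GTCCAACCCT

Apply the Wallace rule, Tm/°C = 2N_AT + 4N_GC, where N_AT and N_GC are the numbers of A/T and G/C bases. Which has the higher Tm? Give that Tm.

Primer 1, 66°C

Primer 1: A+T=7, G+C=13 → Tm = 2(7)+4(13) = 66°C
Primer 2: A+T=4, G+C=6 → Tm = 2(4)+4(6) = 32°C
66°C vs 32°C → primer 1 is higher.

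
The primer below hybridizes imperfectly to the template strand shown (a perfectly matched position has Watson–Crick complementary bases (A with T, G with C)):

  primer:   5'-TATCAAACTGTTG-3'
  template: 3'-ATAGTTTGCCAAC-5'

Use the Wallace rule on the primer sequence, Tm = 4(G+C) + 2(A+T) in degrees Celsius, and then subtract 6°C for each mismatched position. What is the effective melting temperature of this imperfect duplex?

28°C

Primer base counts: A=4, T=5, G=2, C=2 → A+T=9, G+C=4
Perfect-match Tm = 2(9) + 4(4) = 18 + 16 = 34°C
Mismatches (positions where the bases are not complementary): 1 (at position 9)
Effective Tm = 34 − 1×6 = 34 − 6 = 28°C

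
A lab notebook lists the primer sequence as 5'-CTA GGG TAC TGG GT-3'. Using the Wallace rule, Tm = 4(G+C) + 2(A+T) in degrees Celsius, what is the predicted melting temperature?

44°C

Base counts: C=2, A=2, T=4, G=6
A+T = 6, G+C = 8
Tm = 2(6) + 4(8) = 12 + 32 = 44°C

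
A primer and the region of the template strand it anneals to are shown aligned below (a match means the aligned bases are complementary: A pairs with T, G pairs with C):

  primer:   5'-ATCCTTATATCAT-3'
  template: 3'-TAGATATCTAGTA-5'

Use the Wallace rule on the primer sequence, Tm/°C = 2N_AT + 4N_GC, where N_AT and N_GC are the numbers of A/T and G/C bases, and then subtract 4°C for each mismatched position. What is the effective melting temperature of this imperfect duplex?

Primer base counts: A=4, T=6, G=0, C=3 → A+T=10, G+C=3
Perfect-match Tm = 2(10) + 4(3) = 20 + 12 = 32°C
Mismatches (positions where the bases are not complementary): 3 (at positions 4, 5, 8)
Effective Tm = 32 − 3×4 = 32 − 12 = 20°C

20°C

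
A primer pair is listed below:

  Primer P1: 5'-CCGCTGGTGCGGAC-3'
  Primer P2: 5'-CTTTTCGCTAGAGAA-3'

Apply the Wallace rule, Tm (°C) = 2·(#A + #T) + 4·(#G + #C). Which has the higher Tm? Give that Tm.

Primer P1: A+T=3, G+C=11 → Tm = 2(3)+4(11) = 50°C
Primer P2: A+T=9, G+C=6 → Tm = 2(9)+4(6) = 42°C
50°C vs 42°C → primer P1 is higher.

Primer P1, 50°C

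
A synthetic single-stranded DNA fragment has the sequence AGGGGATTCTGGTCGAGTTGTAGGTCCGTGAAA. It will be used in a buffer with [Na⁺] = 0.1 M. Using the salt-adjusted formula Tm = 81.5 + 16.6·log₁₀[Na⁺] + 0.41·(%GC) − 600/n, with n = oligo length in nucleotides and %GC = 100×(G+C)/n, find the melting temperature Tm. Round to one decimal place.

67.8°C

Length n = 33. Scanning the sequence gives C=4, T=9, G=13, A=7.
G+C = 17, so %GC = 17/33 × 100 = 51.515%
Salt term: 16.6 × (-1) = -16.6
GC term: 0.41 × 51.515 = 21.121; length term: −600/33 = −18.182
Tm = 81.5 + (-16.6) + 21.121 − 18.182 = 67.839 → 67.8°C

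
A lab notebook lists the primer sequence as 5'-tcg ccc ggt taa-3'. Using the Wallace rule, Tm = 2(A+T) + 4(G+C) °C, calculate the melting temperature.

A=2, C=4, G=3, T=3
A+T = 5, G+C = 7
Tm = 4·7 + 2·5 = 28 + 10 = 38°C

38°C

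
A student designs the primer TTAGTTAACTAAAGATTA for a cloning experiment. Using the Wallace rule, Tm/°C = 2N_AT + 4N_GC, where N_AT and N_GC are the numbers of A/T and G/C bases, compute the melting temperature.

42°C

Counting bases: A=8, T=7, G=2, C=1
A+T = 15, G+C = 3
Tm = 4·3 + 2·15 = 12 + 30 = 42°C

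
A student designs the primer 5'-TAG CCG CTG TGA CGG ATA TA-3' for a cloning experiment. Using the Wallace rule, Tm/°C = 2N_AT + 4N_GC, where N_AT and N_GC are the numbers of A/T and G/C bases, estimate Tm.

60°C

T=5, G=6, C=4, A=5
So N_AT = 10 and N_GC = 10.
Tm = 2×10 + 4×10 = 60°C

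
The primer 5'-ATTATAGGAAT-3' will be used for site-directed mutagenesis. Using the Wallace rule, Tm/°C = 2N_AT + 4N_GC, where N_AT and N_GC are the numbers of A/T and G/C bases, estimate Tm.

G=2, C=0, A=5, T=4
A+T = 9, G+C = 2
Tm = 2(9) + 4(2) = 18 + 8 = 26°C

26°C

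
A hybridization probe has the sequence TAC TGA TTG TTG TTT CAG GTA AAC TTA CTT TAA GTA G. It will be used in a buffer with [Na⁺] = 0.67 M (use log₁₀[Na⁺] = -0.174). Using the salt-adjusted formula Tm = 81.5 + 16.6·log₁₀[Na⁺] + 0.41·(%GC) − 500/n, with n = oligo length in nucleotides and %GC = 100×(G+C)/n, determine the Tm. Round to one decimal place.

Length n = 37. G=7, T=16, A=10, C=4
G+C = 11, so %GC = 11/37 × 100 = 29.73%
Salt term: 16.6 × (-0.174) = -2.888
GC term: 0.41 × 29.73 = 12.189; length term: −500/37 = −13.514
Tm = 81.5 + (-2.888) + 12.189 − 13.514 = 77.287 → 77.3°C

77.3°C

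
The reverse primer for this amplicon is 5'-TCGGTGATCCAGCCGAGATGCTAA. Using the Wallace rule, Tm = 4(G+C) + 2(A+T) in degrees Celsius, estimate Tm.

74°C

Base counts: G=7, T=5, C=6, A=6
So N_AT = 11 and N_GC = 13.
Tm = 2×11 + 4×13 = 74°C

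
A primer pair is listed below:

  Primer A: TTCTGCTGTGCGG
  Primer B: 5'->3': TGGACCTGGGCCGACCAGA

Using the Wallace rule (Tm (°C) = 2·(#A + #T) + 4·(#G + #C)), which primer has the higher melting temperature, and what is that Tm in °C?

Primer A: A+T=5, G+C=8 → Tm = 2(5)+4(8) = 42°C
Primer B: A+T=6, G+C=13 → Tm = 2(6)+4(13) = 64°C
42°C vs 64°C → primer B is higher.

Primer B, 64°C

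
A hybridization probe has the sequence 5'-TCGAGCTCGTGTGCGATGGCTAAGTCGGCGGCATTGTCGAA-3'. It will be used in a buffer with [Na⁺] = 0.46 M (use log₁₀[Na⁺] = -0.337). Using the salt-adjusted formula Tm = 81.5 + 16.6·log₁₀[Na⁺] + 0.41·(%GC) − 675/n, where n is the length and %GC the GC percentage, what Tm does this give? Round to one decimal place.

Length n = 41. Base counts: T=10, C=9, A=7, G=15
G+C = 24, so %GC = 24/41 × 100 = 58.537%
Salt term: 16.6 × (-0.337) = -5.594
GC term: 0.41 × 58.537 = 24; length term: −675/41 = −16.463
Tm = 81.5 + (-5.594) + 24 − 16.463 = 83.443 → 83.4°C

83.4°C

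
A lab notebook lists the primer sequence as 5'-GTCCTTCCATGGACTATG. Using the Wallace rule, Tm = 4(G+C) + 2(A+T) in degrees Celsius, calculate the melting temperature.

Counting bases: T=6, C=5, A=3, G=4
So N_AT = 9 and N_GC = 9.
Tm = 2×9 + 4×9 = 54°C

54°C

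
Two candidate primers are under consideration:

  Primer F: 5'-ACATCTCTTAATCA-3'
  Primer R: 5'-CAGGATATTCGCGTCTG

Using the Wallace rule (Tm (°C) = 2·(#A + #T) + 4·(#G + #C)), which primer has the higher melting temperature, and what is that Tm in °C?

Primer F: A+T=10, G+C=4 → Tm = 2(10)+4(4) = 36°C
Primer R: A+T=8, G+C=9 → Tm = 2(8)+4(9) = 52°C
36°C vs 52°C → primer R is higher.

Primer R, 52°C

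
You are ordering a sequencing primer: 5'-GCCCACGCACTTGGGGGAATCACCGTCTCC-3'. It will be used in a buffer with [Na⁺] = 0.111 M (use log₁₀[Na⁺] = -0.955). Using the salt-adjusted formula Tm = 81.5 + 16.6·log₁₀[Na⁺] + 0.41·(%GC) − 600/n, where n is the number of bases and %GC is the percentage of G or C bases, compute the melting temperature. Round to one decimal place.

73.0°C

Length n = 30. Counting bases: G=8, C=12, A=5, T=5
G+C = 20, so %GC = 20/30 × 100 = 66.667%
Salt term: 16.6 × (-0.955) = -15.853
GC term: 0.41 × 66.667 = 27.333; length term: −600/30 = −20
Tm = 81.5 + (-15.853) + 27.333 − 20 = 72.98 → 73.0°C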